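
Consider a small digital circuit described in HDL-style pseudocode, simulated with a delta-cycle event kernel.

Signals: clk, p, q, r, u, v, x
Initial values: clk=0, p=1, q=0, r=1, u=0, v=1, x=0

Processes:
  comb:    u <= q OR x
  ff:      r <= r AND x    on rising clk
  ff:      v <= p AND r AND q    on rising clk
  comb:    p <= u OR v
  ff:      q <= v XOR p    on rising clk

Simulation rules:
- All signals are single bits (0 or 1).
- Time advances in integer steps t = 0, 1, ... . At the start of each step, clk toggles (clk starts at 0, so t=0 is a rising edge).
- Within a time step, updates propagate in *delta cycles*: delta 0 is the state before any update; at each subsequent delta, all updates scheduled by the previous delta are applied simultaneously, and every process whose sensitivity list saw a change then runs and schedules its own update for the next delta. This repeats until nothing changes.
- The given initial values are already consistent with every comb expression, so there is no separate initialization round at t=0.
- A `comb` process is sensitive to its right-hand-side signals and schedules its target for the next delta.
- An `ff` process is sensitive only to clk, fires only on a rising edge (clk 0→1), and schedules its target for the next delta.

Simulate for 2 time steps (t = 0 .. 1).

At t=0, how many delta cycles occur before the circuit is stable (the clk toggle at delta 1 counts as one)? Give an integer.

[bits: x,q,clk,v,r,u,p]
t=0: Δ0=0001101 Δ1=0011101 Δ2=0010001 Δ3=0010000 | 3Δ
t=1: Δ0=0010000 Δ1=0000000 | 1Δ

3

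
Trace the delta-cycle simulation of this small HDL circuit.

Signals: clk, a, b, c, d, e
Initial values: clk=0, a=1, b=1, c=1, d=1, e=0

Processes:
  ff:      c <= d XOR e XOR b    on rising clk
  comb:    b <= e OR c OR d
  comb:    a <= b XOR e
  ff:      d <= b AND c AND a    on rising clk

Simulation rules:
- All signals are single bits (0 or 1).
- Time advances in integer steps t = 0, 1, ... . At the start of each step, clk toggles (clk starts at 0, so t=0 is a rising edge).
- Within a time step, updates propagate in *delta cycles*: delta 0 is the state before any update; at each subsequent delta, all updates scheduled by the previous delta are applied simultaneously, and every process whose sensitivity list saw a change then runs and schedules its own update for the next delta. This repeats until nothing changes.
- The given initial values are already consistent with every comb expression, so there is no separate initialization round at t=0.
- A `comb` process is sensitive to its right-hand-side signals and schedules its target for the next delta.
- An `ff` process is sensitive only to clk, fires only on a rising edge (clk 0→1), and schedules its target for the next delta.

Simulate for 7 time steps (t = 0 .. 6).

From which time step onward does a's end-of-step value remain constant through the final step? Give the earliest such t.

t0.Δ0 clk=0 c=1 d=1 a=1 b=1 e=0
t0.Δ1 clk=1 c=1 d=1 a=1 b=1 e=0
t0.Δ2 clk=1 c=0 d=1 a=1 b=1 e=0
t1.Δ0 clk=1 c=0 d=1 a=1 b=1 e=0
t1.Δ1 clk=0 c=0 d=1 a=1 b=1 e=0
t2.Δ0 clk=0 c=0 d=1 a=1 b=1 e=0
t2.Δ1 clk=1 c=0 d=1 a=1 b=1 e=0
t2.Δ2 clk=1 c=0 d=0 a=1 b=1 e=0
t2.Δ3 clk=1 c=0 d=0 a=1 b=0 e=0
t2.Δ4 clk=1 c=0 d=0 a=0 b=0 e=0
t3.Δ0 clk=1 c=0 d=0 a=0 b=0 e=0
t3.Δ1 clk=0 c=0 d=0 a=0 b=0 e=0
t4.Δ0 clk=0 c=0 d=0 a=0 b=0 e=0
t4.Δ1 clk=1 c=0 d=0 a=0 b=0 e=0
t5.Δ0 clk=1 c=0 d=0 a=0 b=0 e=0
t5.Δ1 clk=0 c=0 d=0 a=0 b=0 e=0
t6.Δ0 clk=0 c=0 d=0 a=0 b=0 e=0
t6.Δ1 clk=1 c=0 d=0 a=0 b=0 e=0

2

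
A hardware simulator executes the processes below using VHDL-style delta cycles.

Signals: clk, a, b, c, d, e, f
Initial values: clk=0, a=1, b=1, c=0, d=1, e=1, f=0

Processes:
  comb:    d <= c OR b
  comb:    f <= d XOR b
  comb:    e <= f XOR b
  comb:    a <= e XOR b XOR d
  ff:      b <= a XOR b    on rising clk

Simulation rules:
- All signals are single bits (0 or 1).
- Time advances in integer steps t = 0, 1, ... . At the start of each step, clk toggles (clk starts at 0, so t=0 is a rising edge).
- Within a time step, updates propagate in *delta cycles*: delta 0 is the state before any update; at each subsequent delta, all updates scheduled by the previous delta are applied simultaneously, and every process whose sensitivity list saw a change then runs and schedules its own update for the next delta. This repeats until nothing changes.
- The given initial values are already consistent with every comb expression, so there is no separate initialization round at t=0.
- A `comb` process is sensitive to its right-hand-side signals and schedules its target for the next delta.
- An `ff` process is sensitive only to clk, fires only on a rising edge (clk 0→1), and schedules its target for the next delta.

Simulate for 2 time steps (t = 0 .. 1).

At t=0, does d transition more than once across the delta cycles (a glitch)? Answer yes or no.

[bits: f,e,c,b,a,d,clk]
t=0: Δ0=0101110 Δ1=0101111 Δ2=0100111 Δ3=1000001 Δ4=0100001 Δ5=0000101 Δ6=0000001 | 6Δ
t=1: Δ0=0000001 Δ1=0000000 | 1Δ

no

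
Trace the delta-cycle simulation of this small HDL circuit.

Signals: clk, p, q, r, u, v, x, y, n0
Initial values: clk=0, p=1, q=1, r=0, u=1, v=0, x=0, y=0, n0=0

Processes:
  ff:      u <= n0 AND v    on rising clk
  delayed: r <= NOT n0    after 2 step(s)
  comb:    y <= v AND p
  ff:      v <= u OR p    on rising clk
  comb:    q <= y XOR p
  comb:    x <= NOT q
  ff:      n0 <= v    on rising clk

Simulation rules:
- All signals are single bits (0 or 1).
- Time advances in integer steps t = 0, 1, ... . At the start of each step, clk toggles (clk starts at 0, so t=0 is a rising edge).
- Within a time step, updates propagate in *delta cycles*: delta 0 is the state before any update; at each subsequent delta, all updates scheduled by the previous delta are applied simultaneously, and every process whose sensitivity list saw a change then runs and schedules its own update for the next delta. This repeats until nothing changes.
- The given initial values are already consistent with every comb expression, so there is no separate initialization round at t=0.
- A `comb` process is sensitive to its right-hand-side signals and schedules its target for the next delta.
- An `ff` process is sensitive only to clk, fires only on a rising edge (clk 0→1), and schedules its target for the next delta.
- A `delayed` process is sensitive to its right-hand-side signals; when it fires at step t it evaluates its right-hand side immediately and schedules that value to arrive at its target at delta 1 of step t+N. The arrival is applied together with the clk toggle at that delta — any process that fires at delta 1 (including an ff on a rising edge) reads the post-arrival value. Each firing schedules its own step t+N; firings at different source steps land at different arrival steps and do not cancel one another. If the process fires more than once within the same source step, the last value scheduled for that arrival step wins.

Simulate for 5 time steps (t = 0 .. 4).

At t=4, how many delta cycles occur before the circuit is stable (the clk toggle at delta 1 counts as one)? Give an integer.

[bits: u,q,r,x,y,v,clk,n0,p]
t=0: Δ0=110000001 Δ1=110000101 Δ2=010001101 Δ3=010011101 Δ4=000011101 Δ5=000111101 | 5Δ
t=1: Δ0=000111101 Δ1=000111001 | 1Δ
t=2: Δ0=000111001 Δ1=000111101 Δ2=000111111 | 2Δ
t=3: Δ0=000111111 Δ1=000111011 | 1Δ
t=4: Δ0=000111011 Δ1=000111111 Δ2=100111111 | 2Δ

2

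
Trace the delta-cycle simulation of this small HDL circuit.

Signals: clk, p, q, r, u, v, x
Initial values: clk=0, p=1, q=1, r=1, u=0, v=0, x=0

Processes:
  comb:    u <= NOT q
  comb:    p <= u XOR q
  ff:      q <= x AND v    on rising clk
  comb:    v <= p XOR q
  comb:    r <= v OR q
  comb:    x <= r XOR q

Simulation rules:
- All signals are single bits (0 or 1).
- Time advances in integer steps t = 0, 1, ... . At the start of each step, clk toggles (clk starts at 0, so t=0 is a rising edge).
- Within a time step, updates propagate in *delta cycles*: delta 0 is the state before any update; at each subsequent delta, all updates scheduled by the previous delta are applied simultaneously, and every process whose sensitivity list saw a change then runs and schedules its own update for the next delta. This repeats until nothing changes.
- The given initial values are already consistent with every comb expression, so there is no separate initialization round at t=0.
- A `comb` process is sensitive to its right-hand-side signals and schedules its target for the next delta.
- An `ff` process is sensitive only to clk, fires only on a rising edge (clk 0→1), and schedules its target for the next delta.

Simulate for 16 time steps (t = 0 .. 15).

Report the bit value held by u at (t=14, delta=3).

0

[bits: p,q,x,u,r,v,clk]
t=0: Δ0=1100100 Δ1=1100101 Δ2=1000101 Δ3=0011011 Δ4=1001101 Δ5=1011011 Δ6=1001111 Δ7=1011111 | 7Δ
t=1: Δ0=1011111 Δ1=1011110 | 1Δ
t=2: Δ0=1011110 Δ1=1011111 Δ2=1111111 Δ3=0100101 Δ4=1100111 Δ5=1100101 | 5Δ
t=3: Δ0=1100101 Δ1=1100100 | 1Δ
t=4: Δ0=1100100 Δ1=1100101 Δ2=1000101 Δ3=0011011 Δ4=1001101 Δ5=1011011 Δ6=1001111 Δ7=1011111 | 7Δ
t=5: Δ0=1011111 Δ1=1011110 | 1Δ
t=6: Δ0=1011110 Δ1=1011111 Δ2=1111111 Δ3=0100101 Δ4=1100111 Δ5=1100101 | 5Δ
t=7: Δ0=1100101 Δ1=1100100 | 1Δ
t=8: Δ0=1100100 Δ1=1100101 Δ2=1000101 Δ3=0011011 Δ4=1001101 Δ5=1011011 Δ6=1001111 Δ7=1011111 | 7Δ
t=9: Δ0=1011111 Δ1=1011110 | 1Δ
t=10: Δ0=1011110 Δ1=1011111 Δ2=1111111 Δ3=0100101 Δ4=1100111 Δ5=1100101 | 5Δ
t=11: Δ0=1100101 Δ1=1100100 | 1Δ
t=12: Δ0=1100100 Δ1=1100101 Δ2=1000101 Δ3=0011011 Δ4=1001101 Δ5=1011011 Δ6=1001111 Δ7=1011111 | 7Δ
t=13: Δ0=1011111 Δ1=1011110 | 1Δ
t=14: Δ0=1011110 Δ1=1011111 Δ2=1111111 Δ3=0100101 Δ4=1100111 Δ5=1100101 | 5Δ
t=15: Δ0=1100101 Δ1=1100100 | 1Δ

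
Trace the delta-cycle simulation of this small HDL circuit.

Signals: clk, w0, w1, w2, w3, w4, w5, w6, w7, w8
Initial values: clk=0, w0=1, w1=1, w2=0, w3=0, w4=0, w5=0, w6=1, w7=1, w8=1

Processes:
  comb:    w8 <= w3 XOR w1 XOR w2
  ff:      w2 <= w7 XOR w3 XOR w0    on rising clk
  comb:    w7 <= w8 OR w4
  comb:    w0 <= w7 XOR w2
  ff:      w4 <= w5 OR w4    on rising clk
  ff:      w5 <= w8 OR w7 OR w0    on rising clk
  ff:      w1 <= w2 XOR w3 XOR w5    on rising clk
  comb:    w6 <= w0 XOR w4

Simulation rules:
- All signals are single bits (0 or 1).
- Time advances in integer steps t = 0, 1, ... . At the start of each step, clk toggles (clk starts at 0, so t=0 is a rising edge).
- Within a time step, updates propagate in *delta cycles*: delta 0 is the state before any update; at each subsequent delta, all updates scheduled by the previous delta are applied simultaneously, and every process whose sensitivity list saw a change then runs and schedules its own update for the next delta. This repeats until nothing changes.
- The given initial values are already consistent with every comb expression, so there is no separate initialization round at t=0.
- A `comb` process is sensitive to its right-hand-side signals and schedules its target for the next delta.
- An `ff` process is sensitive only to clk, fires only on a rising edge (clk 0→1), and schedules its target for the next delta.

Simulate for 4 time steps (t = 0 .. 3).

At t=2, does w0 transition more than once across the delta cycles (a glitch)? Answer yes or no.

no

t0.Δ0 w8=1 w0=1 w5=0 w4=0 w2=0 w3=0 w1=1 clk=0 w6=1 w7=1
t0.Δ1 w8=1 w0=1 w5=0 w4=0 w2=0 w3=0 w1=1 clk=1 w6=1 w7=1
t0.Δ2 w8=1 w0=1 w5=1 w4=0 w2=0 w3=0 w1=0 clk=1 w6=1 w7=1
t0.Δ3 w8=0 w0=1 w5=1 w4=0 w2=0 w3=0 w1=0 clk=1 w6=1 w7=1
t0.Δ4 w8=0 w0=1 w5=1 w4=0 w2=0 w3=0 w1=0 clk=1 w6=1 w7=0
t0.Δ5 w8=0 w0=0 w5=1 w4=0 w2=0 w3=0 w1=0 clk=1 w6=1 w7=0
t0.Δ6 w8=0 w0=0 w5=1 w4=0 w2=0 w3=0 w1=0 clk=1 w6=0 w7=0
t1.Δ0 w8=0 w0=0 w5=1 w4=0 w2=0 w3=0 w1=0 clk=1 w6=0 w7=0
t1.Δ1 w8=0 w0=0 w5=1 w4=0 w2=0 w3=0 w1=0 clk=0 w6=0 w7=0
t2.Δ0 w8=0 w0=0 w5=1 w4=0 w2=0 w3=0 w1=0 clk=0 w6=0 w7=0
t2.Δ1 w8=0 w0=0 w5=1 w4=0 w2=0 w3=0 w1=0 clk=1 w6=0 w7=0
t2.Δ2 w8=0 w0=0 w5=0 w4=1 w2=0 w3=0 w1=1 clk=1 w6=0 w7=0
t2.Δ3 w8=1 w0=0 w5=0 w4=1 w2=0 w3=0 w1=1 clk=1 w6=1 w7=1
t2.Δ4 w8=1 w0=1 w5=0 w4=1 w2=0 w3=0 w1=1 clk=1 w6=1 w7=1
t2.Δ5 w8=1 w0=1 w5=0 w4=1 w2=0 w3=0 w1=1 clk=1 w6=0 w7=1
t3.Δ0 w8=1 w0=1 w5=0 w4=1 w2=0 w3=0 w1=1 clk=1 w6=0 w7=1
t3.Δ1 w8=1 w0=1 w5=0 w4=1 w2=0 w3=0 w1=1 clk=0 w6=0 w7=1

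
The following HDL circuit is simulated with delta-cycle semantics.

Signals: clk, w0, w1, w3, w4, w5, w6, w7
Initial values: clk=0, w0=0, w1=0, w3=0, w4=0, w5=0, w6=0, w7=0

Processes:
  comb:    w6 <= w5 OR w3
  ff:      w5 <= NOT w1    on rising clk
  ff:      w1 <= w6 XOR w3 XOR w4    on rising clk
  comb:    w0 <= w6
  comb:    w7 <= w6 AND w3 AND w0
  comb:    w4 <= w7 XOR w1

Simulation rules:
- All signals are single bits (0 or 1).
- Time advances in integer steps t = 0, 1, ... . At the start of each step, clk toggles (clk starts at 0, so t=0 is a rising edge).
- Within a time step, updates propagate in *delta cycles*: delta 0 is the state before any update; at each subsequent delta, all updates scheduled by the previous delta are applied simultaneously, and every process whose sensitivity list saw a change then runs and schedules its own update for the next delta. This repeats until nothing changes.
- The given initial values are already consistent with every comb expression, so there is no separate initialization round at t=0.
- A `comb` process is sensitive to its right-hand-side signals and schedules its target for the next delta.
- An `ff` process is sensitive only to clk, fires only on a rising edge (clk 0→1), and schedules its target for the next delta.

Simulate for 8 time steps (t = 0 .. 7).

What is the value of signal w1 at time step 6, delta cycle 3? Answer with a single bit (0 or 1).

[bits: w4,w0,w1,w7,w3,clk,w5,w6]
t=0: Δ0=00000000 Δ1=00000100 Δ2=00000110 Δ3=00000111 Δ4=01000111 | 4Δ
t=1: Δ0=01000111 Δ1=01000011 | 1Δ
t=2: Δ0=01000011 Δ1=01000111 Δ2=01100111 Δ3=11100111 | 3Δ
t=3: Δ0=11100111 Δ1=11100011 | 1Δ
t=4: Δ0=11100011 Δ1=11100111 Δ2=11000101 Δ3=01000100 Δ4=00000100 | 4Δ
t=5: Δ0=00000100 Δ1=00000000 | 1Δ
t=6: Δ0=00000000 Δ1=00000100 Δ2=00000110 Δ3=00000111 Δ4=01000111 | 4Δ
t=7: Δ0=01000111 Δ1=01000011 | 1Δ

0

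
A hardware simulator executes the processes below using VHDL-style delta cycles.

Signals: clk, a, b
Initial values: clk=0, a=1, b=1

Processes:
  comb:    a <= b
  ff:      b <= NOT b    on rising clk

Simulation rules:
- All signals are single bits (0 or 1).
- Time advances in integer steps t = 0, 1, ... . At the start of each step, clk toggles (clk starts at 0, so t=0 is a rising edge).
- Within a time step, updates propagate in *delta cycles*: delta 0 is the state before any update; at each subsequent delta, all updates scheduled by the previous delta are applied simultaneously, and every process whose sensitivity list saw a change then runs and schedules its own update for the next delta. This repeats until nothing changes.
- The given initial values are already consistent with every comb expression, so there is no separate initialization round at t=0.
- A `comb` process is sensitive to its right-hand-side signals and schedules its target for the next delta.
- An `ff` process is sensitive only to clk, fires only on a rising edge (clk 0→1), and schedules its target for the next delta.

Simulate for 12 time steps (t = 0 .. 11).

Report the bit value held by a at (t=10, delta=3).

1

[bits: a,b,clk]
t=0: Δ0=110 Δ1=111 Δ2=101 Δ3=001 | 3Δ
t=1: Δ0=001 Δ1=000 | 1Δ
t=2: Δ0=000 Δ1=001 Δ2=011 Δ3=111 | 3Δ
t=3: Δ0=111 Δ1=110 | 1Δ
t=4: Δ0=110 Δ1=111 Δ2=101 Δ3=001 | 3Δ
t=5: Δ0=001 Δ1=000 | 1Δ
t=6: Δ0=000 Δ1=001 Δ2=011 Δ3=111 | 3Δ
t=7: Δ0=111 Δ1=110 | 1Δ
t=8: Δ0=110 Δ1=111 Δ2=101 Δ3=001 | 3Δ
t=9: Δ0=001 Δ1=000 | 1Δ
t=10: Δ0=000 Δ1=001 Δ2=011 Δ3=111 | 3Δ
t=11: Δ0=111 Δ1=110 | 1Δ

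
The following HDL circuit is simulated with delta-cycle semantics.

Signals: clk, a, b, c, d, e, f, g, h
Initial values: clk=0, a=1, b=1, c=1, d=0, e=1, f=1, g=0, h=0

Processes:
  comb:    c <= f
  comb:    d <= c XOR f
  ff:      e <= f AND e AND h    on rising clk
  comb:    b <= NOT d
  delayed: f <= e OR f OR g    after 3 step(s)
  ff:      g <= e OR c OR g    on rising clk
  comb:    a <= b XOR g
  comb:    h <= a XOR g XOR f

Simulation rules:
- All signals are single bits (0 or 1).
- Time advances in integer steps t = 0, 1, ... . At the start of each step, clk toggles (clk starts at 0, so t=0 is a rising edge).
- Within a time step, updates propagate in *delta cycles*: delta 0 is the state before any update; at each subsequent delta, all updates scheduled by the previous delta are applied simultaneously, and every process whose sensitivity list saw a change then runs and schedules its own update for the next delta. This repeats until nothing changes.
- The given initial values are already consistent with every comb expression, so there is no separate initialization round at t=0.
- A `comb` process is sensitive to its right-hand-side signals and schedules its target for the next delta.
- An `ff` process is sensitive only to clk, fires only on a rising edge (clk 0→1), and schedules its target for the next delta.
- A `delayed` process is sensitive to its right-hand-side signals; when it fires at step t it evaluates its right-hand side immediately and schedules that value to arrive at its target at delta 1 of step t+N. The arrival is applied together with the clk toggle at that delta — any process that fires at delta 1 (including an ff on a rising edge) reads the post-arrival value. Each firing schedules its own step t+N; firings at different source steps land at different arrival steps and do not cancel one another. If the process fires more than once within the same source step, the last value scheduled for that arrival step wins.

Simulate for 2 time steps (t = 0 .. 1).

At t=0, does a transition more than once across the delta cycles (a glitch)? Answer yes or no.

t=0 Δ0: h=0 a=1 b=1 f=1 d=0 e=1 g=0 clk=0 c=1
  Δ1: clk:0→1
  Δ2: e:1→0, g:0→1
  Δ3: h:0→1, a:1→0
  Δ4: h:1→0
  (4Δ to stable)
t=1 Δ0: h=0 a=0 b=1 f=1 d=0 e=0 g=1 clk=1 c=1
  Δ1: clk:1→0
  (1Δ to stable)

no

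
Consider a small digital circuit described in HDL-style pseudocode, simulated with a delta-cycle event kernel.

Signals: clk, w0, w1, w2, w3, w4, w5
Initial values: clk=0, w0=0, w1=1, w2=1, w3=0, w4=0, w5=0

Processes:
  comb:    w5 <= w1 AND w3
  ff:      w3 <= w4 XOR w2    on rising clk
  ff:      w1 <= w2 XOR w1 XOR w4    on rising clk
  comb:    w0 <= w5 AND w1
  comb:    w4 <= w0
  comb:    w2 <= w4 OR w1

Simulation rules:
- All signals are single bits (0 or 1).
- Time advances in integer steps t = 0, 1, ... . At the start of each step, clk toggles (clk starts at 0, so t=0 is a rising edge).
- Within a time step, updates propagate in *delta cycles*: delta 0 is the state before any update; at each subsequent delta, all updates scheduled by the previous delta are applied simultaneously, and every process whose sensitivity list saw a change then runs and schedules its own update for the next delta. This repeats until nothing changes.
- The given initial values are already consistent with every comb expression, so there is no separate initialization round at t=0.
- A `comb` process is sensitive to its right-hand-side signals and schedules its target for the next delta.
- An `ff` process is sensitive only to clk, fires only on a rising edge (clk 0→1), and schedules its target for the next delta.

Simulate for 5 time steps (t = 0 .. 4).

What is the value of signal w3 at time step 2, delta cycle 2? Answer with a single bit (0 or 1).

0

t=0 Δ0: w2=1 w0=0 w1=1 w5=0 clk=0 w3=0 w4=0
  Δ1: clk:0→1
  Δ2: w1:1→0, w3:0→1
  Δ3: w2:1→0
  (3Δ to stable)
t=1 Δ0: w2=0 w0=0 w1=0 w5=0 clk=1 w3=1 w4=0
  Δ1: clk:1→0
  (1Δ to stable)
t=2 Δ0: w2=0 w0=0 w1=0 w5=0 clk=0 w3=1 w4=0
  Δ1: clk:0→1
  Δ2: w3:1→0
  (2Δ to stable)
t=3 Δ0: w2=0 w0=0 w1=0 w5=0 clk=1 w3=0 w4=0
  Δ1: clk:1→0
  (1Δ to stable)
t=4 Δ0: w2=0 w0=0 w1=0 w5=0 clk=0 w3=0 w4=0
  Δ1: clk:0→1
  (1Δ to stable)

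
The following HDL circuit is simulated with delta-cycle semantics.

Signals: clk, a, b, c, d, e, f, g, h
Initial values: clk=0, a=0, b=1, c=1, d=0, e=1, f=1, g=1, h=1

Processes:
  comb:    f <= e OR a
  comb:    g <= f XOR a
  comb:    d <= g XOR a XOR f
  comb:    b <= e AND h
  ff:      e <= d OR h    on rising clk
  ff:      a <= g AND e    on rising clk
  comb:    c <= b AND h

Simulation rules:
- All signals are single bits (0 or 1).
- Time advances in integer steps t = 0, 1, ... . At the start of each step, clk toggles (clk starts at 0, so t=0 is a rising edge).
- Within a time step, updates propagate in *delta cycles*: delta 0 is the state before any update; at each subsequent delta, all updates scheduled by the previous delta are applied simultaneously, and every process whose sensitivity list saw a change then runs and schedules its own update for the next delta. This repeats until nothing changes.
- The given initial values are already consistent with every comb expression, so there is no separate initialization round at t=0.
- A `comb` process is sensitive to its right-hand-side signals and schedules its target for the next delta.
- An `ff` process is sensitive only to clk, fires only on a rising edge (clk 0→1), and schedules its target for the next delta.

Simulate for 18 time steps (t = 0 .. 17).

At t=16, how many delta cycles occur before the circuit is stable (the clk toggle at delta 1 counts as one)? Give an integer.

4

t=0 Δ0: d=0 a=0 g=1 h=1 c=1 clk=0 b=1 f=1 e=1
  Δ1: clk:0→1
  Δ2: a:0→1
  Δ3: d:0→1, g:1→0
  Δ4: d:1→0
  (4Δ to stable)
t=1 Δ0: d=0 a=1 g=0 h=1 c=1 clk=1 b=1 f=1 e=1
  Δ1: clk:1→0
  (1Δ to stable)
t=2 Δ0: d=0 a=1 g=0 h=1 c=1 clk=0 b=1 f=1 e=1
  Δ1: clk:0→1
  Δ2: a:1→0
  Δ3: d:0→1, g:0→1
  Δ4: d:1→0
  (4Δ to stable)
t=3 Δ0: d=0 a=0 g=1 h=1 c=1 clk=1 b=1 f=1 e=1
  Δ1: clk:1→0
  (1Δ to stable)
t=4 Δ0: d=0 a=0 g=1 h=1 c=1 clk=0 b=1 f=1 e=1
  Δ1: clk:0→1
  Δ2: a:0→1
  Δ3: d:0→1, g:1→0
  Δ4: d:1→0
  (4Δ to stable)
t=5 Δ0: d=0 a=1 g=0 h=1 c=1 clk=1 b=1 f=1 e=1
  Δ1: clk:1→0
  (1Δ to stable)
t=6 Δ0: d=0 a=1 g=0 h=1 c=1 clk=0 b=1 f=1 e=1
  Δ1: clk:0→1
  Δ2: a:1→0
  Δ3: d:0→1, g:0→1
  Δ4: d:1→0
  (4Δ to stable)
t=7 Δ0: d=0 a=0 g=1 h=1 c=1 clk=1 b=1 f=1 e=1
  Δ1: clk:1→0
  (1Δ to stable)
t=8 Δ0: d=0 a=0 g=1 h=1 c=1 clk=0 b=1 f=1 e=1
  Δ1: clk:0→1
  Δ2: a:0→1
  Δ3: d:0→1, g:1→0
  Δ4: d:1→0
  (4Δ to stable)
t=9 Δ0: d=0 a=1 g=0 h=1 c=1 clk=1 b=1 f=1 e=1
  Δ1: clk:1→0
  (1Δ to stable)
t=10 Δ0: d=0 a=1 g=0 h=1 c=1 clk=0 b=1 f=1 e=1
  Δ1: clk:0→1
  Δ2: a:1→0
  Δ3: d:0→1, g:0→1
  Δ4: d:1→0
  (4Δ to stable)
t=11 Δ0: d=0 a=0 g=1 h=1 c=1 clk=1 b=1 f=1 e=1
  Δ1: clk:1→0
  (1Δ to stable)
t=12 Δ0: d=0 a=0 g=1 h=1 c=1 clk=0 b=1 f=1 e=1
  Δ1: clk:0→1
  Δ2: a:0→1
  Δ3: d:0→1, g:1→0
  Δ4: d:1→0
  (4Δ to stable)
t=13 Δ0: d=0 a=1 g=0 h=1 c=1 clk=1 b=1 f=1 e=1
  Δ1: clk:1→0
  (1Δ to stable)
t=14 Δ0: d=0 a=1 g=0 h=1 c=1 clk=0 b=1 f=1 e=1
  Δ1: clk:0→1
  Δ2: a:1→0
  Δ3: d:0→1, g:0→1
  Δ4: d:1→0
  (4Δ to stable)
t=15 Δ0: d=0 a=0 g=1 h=1 c=1 clk=1 b=1 f=1 e=1
  Δ1: clk:1→0
  (1Δ to stable)
t=16 Δ0: d=0 a=0 g=1 h=1 c=1 clk=0 b=1 f=1 e=1
  Δ1: clk:0→1
  Δ2: a:0→1
  Δ3: d:0→1, g:1→0
  Δ4: d:1→0
  (4Δ to stable)
t=17 Δ0: d=0 a=1 g=0 h=1 c=1 clk=1 b=1 f=1 e=1
  Δ1: clk:1→0
  (1Δ to stable)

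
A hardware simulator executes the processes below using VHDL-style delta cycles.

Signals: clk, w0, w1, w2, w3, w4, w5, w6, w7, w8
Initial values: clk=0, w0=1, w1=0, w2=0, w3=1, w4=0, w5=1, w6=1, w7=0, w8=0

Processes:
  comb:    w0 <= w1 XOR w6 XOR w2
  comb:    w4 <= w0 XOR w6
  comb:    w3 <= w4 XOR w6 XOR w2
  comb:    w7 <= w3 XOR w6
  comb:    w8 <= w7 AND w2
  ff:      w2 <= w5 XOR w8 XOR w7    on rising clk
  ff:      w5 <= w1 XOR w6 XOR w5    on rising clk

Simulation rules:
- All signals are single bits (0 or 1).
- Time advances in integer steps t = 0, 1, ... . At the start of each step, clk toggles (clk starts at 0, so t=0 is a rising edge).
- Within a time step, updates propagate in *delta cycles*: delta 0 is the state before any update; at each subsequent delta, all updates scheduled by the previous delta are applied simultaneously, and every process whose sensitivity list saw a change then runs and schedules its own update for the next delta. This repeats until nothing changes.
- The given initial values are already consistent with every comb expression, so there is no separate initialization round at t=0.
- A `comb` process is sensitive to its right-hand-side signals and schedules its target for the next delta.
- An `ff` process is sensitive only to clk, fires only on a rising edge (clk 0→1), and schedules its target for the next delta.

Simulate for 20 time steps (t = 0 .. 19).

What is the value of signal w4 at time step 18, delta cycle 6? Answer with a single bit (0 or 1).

0

[bits: w8,w3,w7,w4,w0,w1,w5,clk,w6,w2]
t=0: Δ0=0100101010 Δ1=0100101110 Δ2=0100100111 Δ3=0000000111 Δ4=0011000111 Δ5=1111000111 Δ6=1101000111 Δ7=0101000111 | 7Δ
t=1: Δ0=0101000111 Δ1=0101000011 | 1Δ
t=2: Δ0=0101000011 Δ1=0101000111 Δ2=0101001110 Δ3=0001101110 Δ4=0010101110 Δ5=0110101110 Δ6=0100101110 | 6Δ
t=3: Δ0=0100101110 Δ1=0100101010 | 1Δ
t=4: Δ0=0100101010 Δ1=0100101110 Δ2=0100100111 Δ3=0000000111 Δ4=0011000111 Δ5=1111000111 Δ6=1101000111 Δ7=0101000111 | 7Δ
t=5: Δ0=0101000111 Δ1=0101000011 | 1Δ
t=6: Δ0=0101000011 Δ1=0101000111 Δ2=0101001110 Δ3=0001101110 Δ4=0010101110 Δ5=0110101110 Δ6=0100101110 | 6Δ
t=7: Δ0=0100101110 Δ1=0100101010 | 1Δ
t=8: Δ0=0100101010 Δ1=0100101110 Δ2=0100100111 Δ3=0000000111 Δ4=0011000111 Δ5=1111000111 Δ6=1101000111 Δ7=0101000111 | 7Δ
t=9: Δ0=0101000111 Δ1=0101000011 | 1Δ
t=10: Δ0=0101000011 Δ1=0101000111 Δ2=0101001110 Δ3=0001101110 Δ4=0010101110 Δ5=0110101110 Δ6=0100101110 | 6Δ
t=11: Δ0=0100101110 Δ1=0100101010 | 1Δ
t=12: Δ0=0100101010 Δ1=0100101110 Δ2=0100100111 Δ3=0000000111 Δ4=0011000111 Δ5=1111000111 Δ6=1101000111 Δ7=0101000111 | 7Δ
t=13: Δ0=0101000111 Δ1=0101000011 | 1Δ
t=14: Δ0=0101000011 Δ1=0101000111 Δ2=0101001110 Δ3=0001101110 Δ4=0010101110 Δ5=0110101110 Δ6=0100101110 | 6Δ
t=15: Δ0=0100101110 Δ1=0100101010 | 1Δ
t=16: Δ0=0100101010 Δ1=0100101110 Δ2=0100100111 Δ3=0000000111 Δ4=0011000111 Δ5=1111000111 Δ6=1101000111 Δ7=0101000111 | 7Δ
t=17: Δ0=0101000111 Δ1=0101000011 | 1Δ
t=18: Δ0=0101000011 Δ1=0101000111 Δ2=0101001110 Δ3=0001101110 Δ4=0010101110 Δ5=0110101110 Δ6=0100101110 | 6Δ
t=19: Δ0=0100101110 Δ1=0100101010 | 1Δ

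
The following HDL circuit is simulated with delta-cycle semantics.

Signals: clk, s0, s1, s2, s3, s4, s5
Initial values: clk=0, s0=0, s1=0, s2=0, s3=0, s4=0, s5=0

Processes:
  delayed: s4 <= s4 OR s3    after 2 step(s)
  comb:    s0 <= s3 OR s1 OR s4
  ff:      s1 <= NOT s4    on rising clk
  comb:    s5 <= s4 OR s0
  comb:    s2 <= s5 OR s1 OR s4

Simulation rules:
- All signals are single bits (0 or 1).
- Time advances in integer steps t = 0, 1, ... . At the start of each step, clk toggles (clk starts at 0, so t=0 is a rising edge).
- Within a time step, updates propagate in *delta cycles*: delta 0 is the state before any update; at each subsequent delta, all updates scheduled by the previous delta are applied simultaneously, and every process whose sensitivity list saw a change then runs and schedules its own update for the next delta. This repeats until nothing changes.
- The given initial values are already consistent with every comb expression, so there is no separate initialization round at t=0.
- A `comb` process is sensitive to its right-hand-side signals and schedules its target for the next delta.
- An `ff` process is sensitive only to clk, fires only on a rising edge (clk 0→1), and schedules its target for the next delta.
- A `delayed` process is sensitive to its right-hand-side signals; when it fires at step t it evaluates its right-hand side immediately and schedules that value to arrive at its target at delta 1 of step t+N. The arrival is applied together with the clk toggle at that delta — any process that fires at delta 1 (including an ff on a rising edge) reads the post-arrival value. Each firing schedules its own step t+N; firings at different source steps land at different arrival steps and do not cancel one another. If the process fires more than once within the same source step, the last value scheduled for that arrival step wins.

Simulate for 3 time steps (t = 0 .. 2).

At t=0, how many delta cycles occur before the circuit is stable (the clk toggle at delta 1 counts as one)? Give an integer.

4

[bits: s0,s3,clk,s4,s5,s1,s2]
t=0: Δ0=0000000 Δ1=0010000 Δ2=0010010 Δ3=1010011 Δ4=1010111 | 4Δ
t=1: Δ0=1010111 Δ1=1000111 | 1Δ
t=2: Δ0=1000111 Δ1=1010111 | 1Δ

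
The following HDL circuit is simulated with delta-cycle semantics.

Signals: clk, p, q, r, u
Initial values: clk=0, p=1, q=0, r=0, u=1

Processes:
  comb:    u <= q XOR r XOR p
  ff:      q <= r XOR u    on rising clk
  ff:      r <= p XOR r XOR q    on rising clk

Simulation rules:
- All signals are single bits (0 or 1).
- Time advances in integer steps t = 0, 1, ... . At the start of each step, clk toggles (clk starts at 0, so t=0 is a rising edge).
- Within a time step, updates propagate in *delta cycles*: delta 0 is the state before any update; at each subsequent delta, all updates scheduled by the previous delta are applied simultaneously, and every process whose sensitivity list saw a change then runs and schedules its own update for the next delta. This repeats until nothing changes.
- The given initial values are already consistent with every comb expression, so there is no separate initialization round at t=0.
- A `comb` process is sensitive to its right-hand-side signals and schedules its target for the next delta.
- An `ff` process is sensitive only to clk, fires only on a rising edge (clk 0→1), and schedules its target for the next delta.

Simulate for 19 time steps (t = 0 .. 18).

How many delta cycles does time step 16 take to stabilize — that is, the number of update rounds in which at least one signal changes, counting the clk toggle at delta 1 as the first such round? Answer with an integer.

t0.Δ0 q=0 clk=0 p=1 r=0 u=1
t0.Δ1 q=0 clk=1 p=1 r=0 u=1
t0.Δ2 q=1 clk=1 p=1 r=1 u=1
t1.Δ0 q=1 clk=1 p=1 r=1 u=1
t1.Δ1 q=1 clk=0 p=1 r=1 u=1
t2.Δ0 q=1 clk=0 p=1 r=1 u=1
t2.Δ1 q=1 clk=1 p=1 r=1 u=1
t2.Δ2 q=0 clk=1 p=1 r=1 u=1
t2.Δ3 q=0 clk=1 p=1 r=1 u=0
t3.Δ0 q=0 clk=1 p=1 r=1 u=0
t3.Δ1 q=0 clk=0 p=1 r=1 u=0
t4.Δ0 q=0 clk=0 p=1 r=1 u=0
t4.Δ1 q=0 clk=1 p=1 r=1 u=0
t4.Δ2 q=1 clk=1 p=1 r=0 u=0
t5.Δ0 q=1 clk=1 p=1 r=0 u=0
t5.Δ1 q=1 clk=0 p=1 r=0 u=0
t6.Δ0 q=1 clk=0 p=1 r=0 u=0
t6.Δ1 q=1 clk=1 p=1 r=0 u=0
t6.Δ2 q=0 clk=1 p=1 r=0 u=0
t6.Δ3 q=0 clk=1 p=1 r=0 u=1
t7.Δ0 q=0 clk=1 p=1 r=0 u=1
t7.Δ1 q=0 clk=0 p=1 r=0 u=1
t8.Δ0 q=0 clk=0 p=1 r=0 u=1
t8.Δ1 q=0 clk=1 p=1 r=0 u=1
t8.Δ2 q=1 clk=1 p=1 r=1 u=1
t9.Δ0 q=1 clk=1 p=1 r=1 u=1
t9.Δ1 q=1 clk=0 p=1 r=1 u=1
t10.Δ0 q=1 clk=0 p=1 r=1 u=1
t10.Δ1 q=1 clk=1 p=1 r=1 u=1
t10.Δ2 q=0 clk=1 p=1 r=1 u=1
t10.Δ3 q=0 clk=1 p=1 r=1 u=0
t11.Δ0 q=0 clk=1 p=1 r=1 u=0
t11.Δ1 q=0 clk=0 p=1 r=1 u=0
t12.Δ0 q=0 clk=0 p=1 r=1 u=0
t12.Δ1 q=0 clk=1 p=1 r=1 u=0
t12.Δ2 q=1 clk=1 p=1 r=0 u=0
t13.Δ0 q=1 clk=1 p=1 r=0 u=0
t13.Δ1 q=1 clk=0 p=1 r=0 u=0
t14.Δ0 q=1 clk=0 p=1 r=0 u=0
t14.Δ1 q=1 clk=1 p=1 r=0 u=0
t14.Δ2 q=0 clk=1 p=1 r=0 u=0
t14.Δ3 q=0 clk=1 p=1 r=0 u=1
t15.Δ0 q=0 clk=1 p=1 r=0 u=1
t15.Δ1 q=0 clk=0 p=1 r=0 u=1
t16.Δ0 q=0 clk=0 p=1 r=0 u=1
t16.Δ1 q=0 clk=1 p=1 r=0 u=1
t16.Δ2 q=1 clk=1 p=1 r=1 u=1
t17.Δ0 q=1 clk=1 p=1 r=1 u=1
t17.Δ1 q=1 clk=0 p=1 r=1 u=1
t18.Δ0 q=1 clk=0 p=1 r=1 u=1
t18.Δ1 q=1 clk=1 p=1 r=1 u=1
t18.Δ2 q=0 clk=1 p=1 r=1 u=1
t18.Δ3 q=0 clk=1 p=1 r=1 u=0

2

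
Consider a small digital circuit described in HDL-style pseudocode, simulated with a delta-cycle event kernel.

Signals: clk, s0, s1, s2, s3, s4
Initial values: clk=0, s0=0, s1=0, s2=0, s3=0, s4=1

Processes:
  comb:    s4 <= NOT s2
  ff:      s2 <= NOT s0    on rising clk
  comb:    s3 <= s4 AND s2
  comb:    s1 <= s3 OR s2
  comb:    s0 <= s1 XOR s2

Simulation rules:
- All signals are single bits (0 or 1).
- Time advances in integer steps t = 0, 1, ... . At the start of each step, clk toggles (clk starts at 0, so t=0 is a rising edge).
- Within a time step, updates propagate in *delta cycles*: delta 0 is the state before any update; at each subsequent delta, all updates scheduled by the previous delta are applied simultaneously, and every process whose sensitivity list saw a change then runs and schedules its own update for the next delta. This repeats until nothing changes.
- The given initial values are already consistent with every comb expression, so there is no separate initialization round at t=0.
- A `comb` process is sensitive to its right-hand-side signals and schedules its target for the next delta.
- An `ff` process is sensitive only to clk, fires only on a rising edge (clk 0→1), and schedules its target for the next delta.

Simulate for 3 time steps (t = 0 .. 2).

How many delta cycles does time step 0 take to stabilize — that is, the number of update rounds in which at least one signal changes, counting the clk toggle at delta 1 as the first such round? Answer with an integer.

t=0 Δ0: s2=0 clk=0 s0=0 s4=1 s1=0 s3=0
  Δ1: clk:0→1
  Δ2: s2:0→1
  Δ3: s0:0→1, s4:1→0, s1:0→1, s3:0→1
  Δ4: s0:1→0, s3:1→0
  (4Δ to stable)
t=1 Δ0: s2=1 clk=1 s0=0 s4=0 s1=1 s3=0
  Δ1: clk:1→0
  (1Δ to stable)
t=2 Δ0: s2=1 clk=0 s0=0 s4=0 s1=1 s3=0
  Δ1: clk:0→1
  (1Δ to stable)

4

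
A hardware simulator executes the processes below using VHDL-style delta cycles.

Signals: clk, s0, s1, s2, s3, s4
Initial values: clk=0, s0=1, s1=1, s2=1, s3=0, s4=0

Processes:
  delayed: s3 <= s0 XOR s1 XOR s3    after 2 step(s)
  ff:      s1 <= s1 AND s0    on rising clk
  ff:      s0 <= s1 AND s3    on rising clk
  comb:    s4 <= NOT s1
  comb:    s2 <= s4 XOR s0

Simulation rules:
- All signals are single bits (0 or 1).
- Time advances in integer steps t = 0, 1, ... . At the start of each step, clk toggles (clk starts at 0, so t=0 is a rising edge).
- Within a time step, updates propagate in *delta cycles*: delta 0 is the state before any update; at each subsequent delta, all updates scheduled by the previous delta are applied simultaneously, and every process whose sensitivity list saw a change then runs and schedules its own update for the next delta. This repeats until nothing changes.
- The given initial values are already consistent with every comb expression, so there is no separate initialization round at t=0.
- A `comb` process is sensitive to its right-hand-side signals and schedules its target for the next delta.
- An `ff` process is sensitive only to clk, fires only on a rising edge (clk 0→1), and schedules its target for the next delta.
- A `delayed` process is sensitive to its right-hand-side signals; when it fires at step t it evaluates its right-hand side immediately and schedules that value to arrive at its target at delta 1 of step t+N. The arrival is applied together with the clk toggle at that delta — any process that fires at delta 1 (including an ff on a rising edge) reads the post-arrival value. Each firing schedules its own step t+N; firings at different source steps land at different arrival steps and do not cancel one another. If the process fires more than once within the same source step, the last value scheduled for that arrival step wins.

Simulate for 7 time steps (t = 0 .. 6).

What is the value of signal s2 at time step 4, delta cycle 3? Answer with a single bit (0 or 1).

1

t0.Δ0 s4=0 s0=1 clk=0 s1=1 s2=1 s3=0
t0.Δ1 s4=0 s0=1 clk=1 s1=1 s2=1 s3=0
t0.Δ2 s4=0 s0=0 clk=1 s1=1 s2=1 s3=0
t0.Δ3 s4=0 s0=0 clk=1 s1=1 s2=0 s3=0
t1.Δ0 s4=0 s0=0 clk=1 s1=1 s2=0 s3=0
t1.Δ1 s4=0 s0=0 clk=0 s1=1 s2=0 s3=0
t2.Δ0 s4=0 s0=0 clk=0 s1=1 s2=0 s3=0
t2.Δ1 s4=0 s0=0 clk=1 s1=1 s2=0 s3=1
t2.Δ2 s4=0 s0=1 clk=1 s1=0 s2=0 s3=1
t2.Δ3 s4=1 s0=1 clk=1 s1=0 s2=1 s3=1
t2.Δ4 s4=1 s0=1 clk=1 s1=0 s2=0 s3=1
t3.Δ0 s4=1 s0=1 clk=1 s1=0 s2=0 s3=1
t3.Δ1 s4=1 s0=1 clk=0 s1=0 s2=0 s3=1
t4.Δ0 s4=1 s0=1 clk=0 s1=0 s2=0 s3=1
t4.Δ1 s4=1 s0=1 clk=1 s1=0 s2=0 s3=0
t4.Δ2 s4=1 s0=0 clk=1 s1=0 s2=0 s3=0
t4.Δ3 s4=1 s0=0 clk=1 s1=0 s2=1 s3=0
t5.Δ0 s4=1 s0=0 clk=1 s1=0 s2=1 s3=0
t5.Δ1 s4=1 s0=0 clk=0 s1=0 s2=1 s3=0
t6.Δ0 s4=1 s0=0 clk=0 s1=0 s2=1 s3=0
t6.Δ1 s4=1 s0=0 clk=1 s1=0 s2=1 s3=0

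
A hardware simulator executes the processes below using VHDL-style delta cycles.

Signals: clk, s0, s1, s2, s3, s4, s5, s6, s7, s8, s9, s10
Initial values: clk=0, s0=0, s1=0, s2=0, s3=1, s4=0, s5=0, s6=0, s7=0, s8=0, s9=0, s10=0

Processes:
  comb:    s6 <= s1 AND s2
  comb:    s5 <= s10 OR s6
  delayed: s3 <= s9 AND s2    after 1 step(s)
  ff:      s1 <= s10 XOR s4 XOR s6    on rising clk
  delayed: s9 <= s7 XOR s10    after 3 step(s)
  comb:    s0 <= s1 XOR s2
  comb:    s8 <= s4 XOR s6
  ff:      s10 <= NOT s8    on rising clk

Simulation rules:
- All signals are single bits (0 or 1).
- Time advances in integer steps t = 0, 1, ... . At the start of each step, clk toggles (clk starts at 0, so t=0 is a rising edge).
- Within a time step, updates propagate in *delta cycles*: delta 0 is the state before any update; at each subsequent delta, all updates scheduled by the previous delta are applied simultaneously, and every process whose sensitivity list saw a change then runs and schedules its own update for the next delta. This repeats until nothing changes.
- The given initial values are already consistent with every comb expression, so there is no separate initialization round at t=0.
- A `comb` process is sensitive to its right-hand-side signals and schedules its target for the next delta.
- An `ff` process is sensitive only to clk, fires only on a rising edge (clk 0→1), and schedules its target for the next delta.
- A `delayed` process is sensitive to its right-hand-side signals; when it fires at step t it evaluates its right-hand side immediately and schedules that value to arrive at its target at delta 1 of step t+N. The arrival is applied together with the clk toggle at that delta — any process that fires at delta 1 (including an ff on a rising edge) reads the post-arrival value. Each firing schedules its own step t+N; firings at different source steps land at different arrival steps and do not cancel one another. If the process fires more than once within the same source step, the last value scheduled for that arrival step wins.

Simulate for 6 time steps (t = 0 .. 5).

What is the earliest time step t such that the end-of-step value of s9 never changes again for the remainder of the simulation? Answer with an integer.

[bits: s6,clk,s1,s2,s8,s4,s7,s10,s0,s5,s9,s3]
t=0: Δ0=000000000001 Δ1=010000000001 Δ2=010000010001 Δ3=010000010101 | 3Δ
t=1: Δ0=010000010101 Δ1=000000010101 | 1Δ
t=2: Δ0=000000010101 Δ1=010000010101 Δ2=011000010101 Δ3=011000011101 | 3Δ
t=3: Δ0=011000011101 Δ1=001000011111 | 1Δ
t=4: Δ0=001000011111 Δ1=011000011110 | 1Δ
t=5: Δ0=011000011110 Δ1=001000011110 | 1Δ

3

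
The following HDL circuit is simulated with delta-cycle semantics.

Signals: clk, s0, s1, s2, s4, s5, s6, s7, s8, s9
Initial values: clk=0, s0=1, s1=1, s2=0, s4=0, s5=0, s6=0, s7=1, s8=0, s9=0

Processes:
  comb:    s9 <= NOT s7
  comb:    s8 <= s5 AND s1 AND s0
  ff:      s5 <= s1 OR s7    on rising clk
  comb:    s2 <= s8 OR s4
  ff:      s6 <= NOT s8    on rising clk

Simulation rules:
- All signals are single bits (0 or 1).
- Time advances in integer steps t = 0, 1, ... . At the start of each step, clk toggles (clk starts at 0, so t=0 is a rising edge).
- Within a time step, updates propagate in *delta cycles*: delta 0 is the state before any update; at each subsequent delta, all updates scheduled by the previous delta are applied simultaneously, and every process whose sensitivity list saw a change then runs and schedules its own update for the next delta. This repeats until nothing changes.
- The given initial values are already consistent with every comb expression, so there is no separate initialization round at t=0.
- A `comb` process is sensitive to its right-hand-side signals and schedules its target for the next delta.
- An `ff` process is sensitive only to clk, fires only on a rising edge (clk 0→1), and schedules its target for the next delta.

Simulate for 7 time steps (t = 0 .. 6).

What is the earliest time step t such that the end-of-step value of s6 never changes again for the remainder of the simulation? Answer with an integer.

2

t0.Δ0 s5=0 s7=1 s2=0 s4=0 s1=1 clk=0 s0=1 s8=0 s6=0 s9=0
t0.Δ1 s5=0 s7=1 s2=0 s4=0 s1=1 clk=1 s0=1 s8=0 s6=0 s9=0
t0.Δ2 s5=1 s7=1 s2=0 s4=0 s1=1 clk=1 s0=1 s8=0 s6=1 s9=0
t0.Δ3 s5=1 s7=1 s2=0 s4=0 s1=1 clk=1 s0=1 s8=1 s6=1 s9=0
t0.Δ4 s5=1 s7=1 s2=1 s4=0 s1=1 clk=1 s0=1 s8=1 s6=1 s9=0
t1.Δ0 s5=1 s7=1 s2=1 s4=0 s1=1 clk=1 s0=1 s8=1 s6=1 s9=0
t1.Δ1 s5=1 s7=1 s2=1 s4=0 s1=1 clk=0 s0=1 s8=1 s6=1 s9=0
t2.Δ0 s5=1 s7=1 s2=1 s4=0 s1=1 clk=0 s0=1 s8=1 s6=1 s9=0
t2.Δ1 s5=1 s7=1 s2=1 s4=0 s1=1 clk=1 s0=1 s8=1 s6=1 s9=0
t2.Δ2 s5=1 s7=1 s2=1 s4=0 s1=1 clk=1 s0=1 s8=1 s6=0 s9=0
t3.Δ0 s5=1 s7=1 s2=1 s4=0 s1=1 clk=1 s0=1 s8=1 s6=0 s9=0
t3.Δ1 s5=1 s7=1 s2=1 s4=0 s1=1 clk=0 s0=1 s8=1 s6=0 s9=0
t4.Δ0 s5=1 s7=1 s2=1 s4=0 s1=1 clk=0 s0=1 s8=1 s6=0 s9=0
t4.Δ1 s5=1 s7=1 s2=1 s4=0 s1=1 clk=1 s0=1 s8=1 s6=0 s9=0
t5.Δ0 s5=1 s7=1 s2=1 s4=0 s1=1 clk=1 s0=1 s8=1 s6=0 s9=0
t5.Δ1 s5=1 s7=1 s2=1 s4=0 s1=1 clk=0 s0=1 s8=1 s6=0 s9=0
t6.Δ0 s5=1 s7=1 s2=1 s4=0 s1=1 clk=0 s0=1 s8=1 s6=0 s9=0
t6.Δ1 s5=1 s7=1 s2=1 s4=0 s1=1 clk=1 s0=1 s8=1 s6=0 s9=0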